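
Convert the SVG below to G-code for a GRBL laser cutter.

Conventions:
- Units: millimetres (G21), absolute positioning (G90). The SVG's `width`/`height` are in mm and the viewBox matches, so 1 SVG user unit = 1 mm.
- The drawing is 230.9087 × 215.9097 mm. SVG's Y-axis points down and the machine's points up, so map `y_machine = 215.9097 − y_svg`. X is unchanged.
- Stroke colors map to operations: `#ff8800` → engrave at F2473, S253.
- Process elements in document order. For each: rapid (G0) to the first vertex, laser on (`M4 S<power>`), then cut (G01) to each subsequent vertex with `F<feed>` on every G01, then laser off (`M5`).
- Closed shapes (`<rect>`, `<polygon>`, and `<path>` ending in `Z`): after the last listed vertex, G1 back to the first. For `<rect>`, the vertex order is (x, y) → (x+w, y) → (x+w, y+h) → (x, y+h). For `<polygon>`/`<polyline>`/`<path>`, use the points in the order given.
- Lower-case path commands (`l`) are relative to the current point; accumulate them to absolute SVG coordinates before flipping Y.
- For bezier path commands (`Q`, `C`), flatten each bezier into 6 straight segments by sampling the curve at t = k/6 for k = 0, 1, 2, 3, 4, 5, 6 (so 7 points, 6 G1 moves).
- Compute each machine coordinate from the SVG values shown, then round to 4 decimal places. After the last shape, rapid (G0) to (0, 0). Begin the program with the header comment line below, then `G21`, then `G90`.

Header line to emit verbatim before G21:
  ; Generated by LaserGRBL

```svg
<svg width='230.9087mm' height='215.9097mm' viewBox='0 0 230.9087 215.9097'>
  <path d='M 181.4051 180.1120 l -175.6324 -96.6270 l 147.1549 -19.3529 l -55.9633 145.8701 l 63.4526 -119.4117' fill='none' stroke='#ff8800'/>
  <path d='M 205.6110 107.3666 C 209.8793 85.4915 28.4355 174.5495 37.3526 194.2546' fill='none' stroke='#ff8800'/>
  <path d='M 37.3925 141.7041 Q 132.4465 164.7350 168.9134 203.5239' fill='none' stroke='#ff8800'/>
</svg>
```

Since the viewBox matches the mm dimensions, user units are millimetres directly. The only transform is the Y-flip y_m = 215.9097 − y_svg.

Shape 1 is a open polyline drawn with `<path>`. Its stroke #ff8800 means engrave at S253, F2473. After flipping Y the toolpath is (181.4051,35.7977) → (5.7727,132.4247) → (152.9276,151.7776) → (96.9643,5.9075) → (160.4169,125.3192).

Shape 2 is a cubic bezier drawn with `<path>`. Its stroke #ff8800 means engrave at S253, F2473. After flipping Y the toolpath is (205.6110,108.5431) → (194.0102,111.0709) → (161.9039,100.1178) → (119.7385,80.6917) → (77.9605,57.8006) → (47.0164,36.4524) → (37.3526,21.6551).

Shape 3 is a quadratic bezier drawn with `<path>`. Its stroke #ff8800 means engrave at S253, F2473. After flipping Y the toolpath is (37.3925,74.2056) → (67.4497,66.0909) → (94.2522,57.1008) → (117.7997,47.2352) → (138.0925,36.4942) → (155.1303,24.8777) → (168.9134,12.3858).

; Generated by LaserGRBL
G21
G90
G0 X181.4051 Y35.7977
M4 S253
G01 X5.7727 Y132.4247 F2473
G01 X152.9276 Y151.7776 F2473
G01 X96.9643 Y5.9075 F2473
G01 X160.4169 Y125.3192 F2473
M5
G0 X205.6110 Y108.5431
M4 S253
G01 X194.0102 Y111.0709 F2473
G01 X161.9039 Y100.1178 F2473
G01 X119.7385 Y80.6917 F2473
G01 X77.9605 Y57.8006 F2473
G01 X47.0164 Y36.4524 F2473
G01 X37.3526 Y21.6551 F2473
M5
G0 X37.3925 Y74.2056
M4 S253
G01 X67.4497 Y66.0909 F2473
G01 X94.2522 Y57.1008 F2473
G01 X117.7997 Y47.2352 F2473
G01 X138.0925 Y36.4942 F2473
G01 X155.1303 Y24.8777 F2473
G01 X168.9134 Y12.3858 F2473
M5
G0 X0.0000 Y0.0000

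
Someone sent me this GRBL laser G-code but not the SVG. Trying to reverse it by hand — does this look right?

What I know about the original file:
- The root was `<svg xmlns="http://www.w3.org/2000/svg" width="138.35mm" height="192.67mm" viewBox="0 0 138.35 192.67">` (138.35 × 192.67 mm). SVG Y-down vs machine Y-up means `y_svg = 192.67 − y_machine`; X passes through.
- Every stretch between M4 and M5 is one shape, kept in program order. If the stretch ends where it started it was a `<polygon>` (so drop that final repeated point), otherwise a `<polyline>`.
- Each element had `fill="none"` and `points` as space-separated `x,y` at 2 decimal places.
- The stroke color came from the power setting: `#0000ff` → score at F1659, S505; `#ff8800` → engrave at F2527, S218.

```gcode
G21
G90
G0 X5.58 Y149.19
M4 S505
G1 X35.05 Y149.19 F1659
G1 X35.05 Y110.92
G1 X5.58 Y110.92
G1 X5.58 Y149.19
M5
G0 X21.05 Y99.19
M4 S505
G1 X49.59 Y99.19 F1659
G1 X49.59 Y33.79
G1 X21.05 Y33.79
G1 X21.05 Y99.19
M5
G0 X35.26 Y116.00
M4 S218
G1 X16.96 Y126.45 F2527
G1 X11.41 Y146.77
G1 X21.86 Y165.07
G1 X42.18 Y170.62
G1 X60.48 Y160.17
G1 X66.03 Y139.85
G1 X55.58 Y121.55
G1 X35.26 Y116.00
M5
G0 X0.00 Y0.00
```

Each laser-on run becomes one SVG element. Flip Y back into SVG space with y_svg = 192.67 − y_machine.

Run 1: the run's S505 means `#0000ff` (score). The run returns to its start, so emit a `<polygon>` with points (Y-flipped): 5.58,43.48 35.05,43.48 35.05,81.75 5.58,81.75.

Run 2: S505 ⇒ score layer `#0000ff`. The run returns to its start, so emit a `<polygon>` with points (Y-flipped): 21.05,93.48 49.59,93.48 49.59,158.88 21.05,158.88.

Run 3: the run's S218 means `#ff8800` (engrave). The run returns to its start, so emit a `<polygon>` with points (Y-flipped): 35.26,76.67 16.96,66.22 11.41,45.90 21.86,27.60 42.18,22.05 60.48,32.50 66.03,52.82 55.58,71.12.

<svg xmlns="http://www.w3.org/2000/svg" width="138.35mm" height="192.67mm" viewBox="0 0 138.35 192.67">
  <polygon points="5.58,43.48 35.05,43.48 35.05,81.75 5.58,81.75" fill="none" stroke="#0000ff"/>
  <polygon points="21.05,93.48 49.59,93.48 49.59,158.88 21.05,158.88" fill="none" stroke="#0000ff"/>
  <polygon points="35.26,76.67 16.96,66.22 11.41,45.90 21.86,27.60 42.18,22.05 60.48,32.50 66.03,52.82 55.58,71.12" fill="none" stroke="#ff8800"/>
</svg>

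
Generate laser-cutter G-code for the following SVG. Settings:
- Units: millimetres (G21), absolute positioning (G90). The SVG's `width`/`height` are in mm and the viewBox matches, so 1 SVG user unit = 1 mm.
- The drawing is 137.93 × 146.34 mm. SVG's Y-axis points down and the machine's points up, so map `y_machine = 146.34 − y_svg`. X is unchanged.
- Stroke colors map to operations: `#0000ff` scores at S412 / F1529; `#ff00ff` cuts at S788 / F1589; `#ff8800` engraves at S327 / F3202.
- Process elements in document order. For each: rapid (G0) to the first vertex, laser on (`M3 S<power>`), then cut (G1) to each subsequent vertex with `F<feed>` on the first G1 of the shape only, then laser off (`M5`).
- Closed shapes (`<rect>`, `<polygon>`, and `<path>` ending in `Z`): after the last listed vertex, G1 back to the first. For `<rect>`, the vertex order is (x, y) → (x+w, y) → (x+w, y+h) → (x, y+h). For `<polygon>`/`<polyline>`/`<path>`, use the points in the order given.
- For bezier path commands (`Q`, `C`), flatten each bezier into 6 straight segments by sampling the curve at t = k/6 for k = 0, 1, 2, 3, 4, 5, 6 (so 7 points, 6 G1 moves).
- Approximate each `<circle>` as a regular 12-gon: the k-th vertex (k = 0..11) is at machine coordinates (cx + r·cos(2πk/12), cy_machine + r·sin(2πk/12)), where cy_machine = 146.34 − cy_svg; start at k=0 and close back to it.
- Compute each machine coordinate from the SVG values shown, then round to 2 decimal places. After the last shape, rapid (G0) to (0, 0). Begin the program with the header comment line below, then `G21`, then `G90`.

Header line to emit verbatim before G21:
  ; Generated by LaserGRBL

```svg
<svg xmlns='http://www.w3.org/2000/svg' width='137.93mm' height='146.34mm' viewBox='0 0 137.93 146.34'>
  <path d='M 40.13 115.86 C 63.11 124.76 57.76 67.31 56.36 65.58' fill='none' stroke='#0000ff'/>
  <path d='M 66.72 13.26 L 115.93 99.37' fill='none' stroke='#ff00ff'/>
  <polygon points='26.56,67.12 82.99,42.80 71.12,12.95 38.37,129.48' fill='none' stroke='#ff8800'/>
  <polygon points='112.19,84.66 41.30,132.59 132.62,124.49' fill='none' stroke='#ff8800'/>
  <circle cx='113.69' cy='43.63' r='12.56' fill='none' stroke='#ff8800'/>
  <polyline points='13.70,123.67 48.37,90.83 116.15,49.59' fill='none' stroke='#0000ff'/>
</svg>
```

; Generated by LaserGRBL
G21
G90
G0 X40.13 Y30.48
M3 S412
G1 X49.41 Y30.99 F1529
G1 X54.86 Y39.18
G1 X57.39 Y51.63
G1 X57.88 Y64.98
G1 X57.24 Y75.82
G1 X56.36 Y80.76
M5
G0 X66.72 Y133.08
M3 S788
G1 X115.93 Y46.97 F1589
M5
G0 X26.56 Y79.22
M3 S327
G1 X82.99 Y103.54 F3202
G1 X71.12 Y133.39
G1 X38.37 Y16.86
G1 X26.56 Y79.22
M5
G0 X112.19 Y61.68
M3 S327
G1 X41.30 Y13.75 F3202
G1 X132.62 Y21.85
G1 X112.19 Y61.68
M5
G0 X126.25 Y102.71
M3 S327
G1 X124.57 Y108.99 F3202
G1 X119.97 Y113.59
G1 X113.69 Y115.27
G1 X107.41 Y113.59
G1 X102.81 Y108.99
G1 X101.13 Y102.71
G1 X102.81 Y96.43
G1 X107.41 Y91.83
G1 X113.69 Y90.15
G1 X119.97 Y91.83
G1 X124.57 Y96.43
G1 X126.25 Y102.71
M5
G0 X13.70 Y22.67
M3 S412
G1 X48.37 Y55.51 F1529
G1 X116.15 Y96.75
M5
G0 X0.00 Y0.00

viewBox `0 0 137.93 146.34` with mm width/height → 1 unit = 1 mm. Flip: y_m = 146.34 − y_svg.

**Shape 1** — `<path>` cubic bezier, stroke `#0000ff` → score (S412, F1529). Control points (SVG): P0=(40.13,115.86), P1=(63.11,124.76), P2=(57.76,67.31), P3=(56.36,65.58); sampled at t=k/6. Machine vertices: (40.13,30.48) → (49.41,30.99) → (54.86,39.18) → (57.39,51.63) → (57.88,64.98) → (57.24,75.82) → (56.36,80.76). Open path.

**Shape 2** — `<path>` line segment, stroke `#ff00ff` → cut (S788, F1589). Machine vertices: (66.72,133.08) → (115.93,46.97). Open path.

**Shape 3** — `<polygon>` closed polygon, stroke `#ff8800` → engrave (S327, F3202). Machine vertices: (26.56,79.22) → (82.99,103.54) → (71.12,133.39) → (38.37,16.86) → (26.56,79.22). Closed: final G1 returns to the first vertex.

**Shape 4** — `<polygon>` closed polygon, stroke `#ff8800` → engrave (S327, F3202). Machine vertices: (112.19,61.68) → (41.30,13.75) → (132.62,21.85) → (112.19,61.68). Closed: final G1 returns to the first vertex.

**Shape 5** — `<circle>` circle, stroke `#ff8800` → engrave (S327, F3202). Machine vertices: (126.25,102.71) → (124.57,108.99) → (119.97,113.59) → (113.69,115.27) → (107.41,113.59) → (102.81,108.99) → (101.13,102.71) → (102.81,96.43) → (107.41,91.83) → (113.69,90.15) → (119.97,91.83) → (124.57,96.43) → (126.25,102.71). Closed: final G1 returns to the first vertex.

**Shape 6** — `<polyline>` open polyline, stroke `#0000ff` → score (S412, F1529). Machine vertices: (13.70,22.67) → (48.37,55.51) → (116.15,96.75). Open path.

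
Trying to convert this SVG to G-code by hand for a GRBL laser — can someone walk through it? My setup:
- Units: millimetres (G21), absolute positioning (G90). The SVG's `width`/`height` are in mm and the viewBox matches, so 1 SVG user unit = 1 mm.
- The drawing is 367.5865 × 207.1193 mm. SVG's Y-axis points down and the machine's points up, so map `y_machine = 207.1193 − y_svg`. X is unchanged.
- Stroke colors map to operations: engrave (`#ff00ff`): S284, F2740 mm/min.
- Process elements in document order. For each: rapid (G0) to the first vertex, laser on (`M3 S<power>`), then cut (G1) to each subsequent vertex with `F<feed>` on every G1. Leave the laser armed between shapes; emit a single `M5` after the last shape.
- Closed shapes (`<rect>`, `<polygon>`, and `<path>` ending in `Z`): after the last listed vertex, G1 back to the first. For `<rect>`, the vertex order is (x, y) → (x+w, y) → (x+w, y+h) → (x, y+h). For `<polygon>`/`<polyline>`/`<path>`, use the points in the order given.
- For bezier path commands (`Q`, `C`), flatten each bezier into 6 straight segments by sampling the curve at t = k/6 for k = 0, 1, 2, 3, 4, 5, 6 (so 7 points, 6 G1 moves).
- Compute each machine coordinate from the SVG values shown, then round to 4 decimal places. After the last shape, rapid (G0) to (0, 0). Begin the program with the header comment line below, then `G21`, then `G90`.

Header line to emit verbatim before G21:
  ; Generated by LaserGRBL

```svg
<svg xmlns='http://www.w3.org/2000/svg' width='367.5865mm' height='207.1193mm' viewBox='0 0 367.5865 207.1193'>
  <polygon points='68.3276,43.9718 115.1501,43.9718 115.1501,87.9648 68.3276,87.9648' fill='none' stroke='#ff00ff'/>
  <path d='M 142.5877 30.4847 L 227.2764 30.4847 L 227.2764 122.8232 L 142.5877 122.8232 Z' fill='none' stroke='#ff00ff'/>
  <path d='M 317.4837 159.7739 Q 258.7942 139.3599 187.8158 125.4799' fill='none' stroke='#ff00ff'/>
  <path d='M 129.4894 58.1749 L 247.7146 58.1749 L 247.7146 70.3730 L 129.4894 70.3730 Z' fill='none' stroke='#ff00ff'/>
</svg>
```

; Generated by LaserGRBL
G21
G90
G0 X68.3276 Y163.1475
M3 S284
G1 X115.1501 Y163.1475 F2740
G1 X115.1501 Y119.1545 F2740
G1 X68.3276 Y119.1545 F2740
G1 X68.3276 Y163.1475 F2740
G0 X142.5877 Y176.6346
M3 S284
G1 X227.2764 Y176.6346 F2740
G1 X227.2764 Y84.2961 F2740
G1 X142.5877 Y84.2961 F2740
G1 X142.5877 Y176.6346 F2740
G0 X317.4837 Y47.3454
M3 S284
G1 X297.5792 Y53.9686 F2740
G1 X276.9919 Y60.2287 F2740
G1 X255.7220 Y66.1259 F2740
G1 X233.7693 Y71.6601 F2740
G1 X211.1339 Y76.8312 F2740
G1 X187.8158 Y81.6394 F2740
G0 X129.4894 Y148.9444
M3 S284
G1 X247.7146 Y148.9444 F2740
G1 X247.7146 Y136.7463 F2740
G1 X129.4894 Y136.7463 F2740
G1 X129.4894 Y148.9444 F2740
M5
G0 X0.0000 Y0.0000

viewBox `0 0 367.5865 207.1193` with mm width/height → 1 unit = 1 mm. Flip: y_m = 207.1193 − y_svg.

**Shape 1** — `<polygon>` rectangle, stroke `#ff00ff` → engrave (S284, F2740). Machine vertices: (68.3276,163.1475) → (115.1501,163.1475) → (115.1501,119.1545) → (68.3276,119.1545) → (68.3276,163.1475). Closed: final G1 returns to the first vertex.

**Shape 2** — `<path>` rectangle, stroke `#ff00ff` → engrave (S284, F2740). Machine vertices: (142.5877,176.6346) → (227.2764,176.6346) → (227.2764,84.2961) → (142.5877,84.2961) → (142.5877,176.6346). Closed: final G1 returns to the first vertex.

**Shape 3** — `<path>` quadratic bezier, stroke `#ff00ff` → engrave (S284, F2740). Control points (SVG): P0=(317.4837,159.7739), P1=(258.7942,139.3599), P2=(187.8158,125.4799); sampled at t=k/6. Machine vertices: (317.4837,47.3454) → (297.5792,53.9686) → (276.9919,60.2287) → (255.7220,66.1259) → (233.7693,71.6601) → (211.1339,76.8312) → (187.8158,81.6394). Open path.

**Shape 4** — `<path>` rectangle, stroke `#ff00ff` → engrave (S284, F2740). Machine vertices: (129.4894,148.9444) → (247.7146,148.9444) → (247.7146,136.7463) → (129.4894,136.7463) → (129.4894,148.9444). Closed: final G1 returns to the first vertex.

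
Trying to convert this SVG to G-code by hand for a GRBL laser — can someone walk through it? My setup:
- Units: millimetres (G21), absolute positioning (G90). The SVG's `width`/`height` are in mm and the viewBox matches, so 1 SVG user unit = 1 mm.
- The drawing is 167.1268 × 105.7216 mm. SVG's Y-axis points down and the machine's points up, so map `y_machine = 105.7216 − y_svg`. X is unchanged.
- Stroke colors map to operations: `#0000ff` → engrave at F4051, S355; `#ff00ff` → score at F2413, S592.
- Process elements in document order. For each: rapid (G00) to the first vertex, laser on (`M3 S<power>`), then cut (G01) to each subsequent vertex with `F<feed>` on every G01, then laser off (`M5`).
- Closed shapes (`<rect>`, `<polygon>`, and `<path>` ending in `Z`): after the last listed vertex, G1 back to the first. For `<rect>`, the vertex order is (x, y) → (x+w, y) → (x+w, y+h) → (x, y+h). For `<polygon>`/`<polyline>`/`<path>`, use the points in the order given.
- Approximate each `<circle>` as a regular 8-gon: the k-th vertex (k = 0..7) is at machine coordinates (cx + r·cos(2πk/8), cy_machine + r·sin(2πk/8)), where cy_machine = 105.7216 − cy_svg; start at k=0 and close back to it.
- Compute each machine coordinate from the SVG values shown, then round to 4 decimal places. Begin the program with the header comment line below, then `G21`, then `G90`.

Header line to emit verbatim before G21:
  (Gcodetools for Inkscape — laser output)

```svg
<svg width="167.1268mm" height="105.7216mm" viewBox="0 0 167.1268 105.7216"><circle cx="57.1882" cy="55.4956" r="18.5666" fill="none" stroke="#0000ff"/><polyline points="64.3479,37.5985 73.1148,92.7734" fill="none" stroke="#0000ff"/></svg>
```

viewBox `0 0 167.1268 105.7216` with mm width/height → 1 unit = 1 mm. Flip: y_m = 105.7216 − y_svg.

**Shape 1** — `<circle>` circle, stroke `#0000ff` → engrave (S355, F4051). Machine vertices: (75.7548,50.2260) → (70.3168,63.3546) → (57.1882,68.7926) → (44.0596,63.3546) → (38.6216,50.2260) → (44.0596,37.0974) → (57.1882,31.6594) → (70.3168,37.0974) → (75.7548,50.2260). Closed: final G1 returns to the first vertex.

**Shape 2** — `<polyline>` line segment, stroke `#0000ff` → engrave (S355, F4051). Machine vertices: (64.3479,68.1231) → (73.1148,12.9482). Open path.

(Gcodetools for Inkscape — laser output)
G21
G90
G00 X75.7548 Y50.2260
M3 S355
G01 X70.3168 Y63.3546 F4051
G01 X57.1882 Y68.7926 F4051
G01 X44.0596 Y63.3546 F4051
G01 X38.6216 Y50.2260 F4051
G01 X44.0596 Y37.0974 F4051
G01 X57.1882 Y31.6594 F4051
G01 X70.3168 Y37.0974 F4051
G01 X75.7548 Y50.2260 F4051
M5
G00 X64.3479 Y68.1231
M3 S355
G01 X73.1148 Y12.9482 F4051
M5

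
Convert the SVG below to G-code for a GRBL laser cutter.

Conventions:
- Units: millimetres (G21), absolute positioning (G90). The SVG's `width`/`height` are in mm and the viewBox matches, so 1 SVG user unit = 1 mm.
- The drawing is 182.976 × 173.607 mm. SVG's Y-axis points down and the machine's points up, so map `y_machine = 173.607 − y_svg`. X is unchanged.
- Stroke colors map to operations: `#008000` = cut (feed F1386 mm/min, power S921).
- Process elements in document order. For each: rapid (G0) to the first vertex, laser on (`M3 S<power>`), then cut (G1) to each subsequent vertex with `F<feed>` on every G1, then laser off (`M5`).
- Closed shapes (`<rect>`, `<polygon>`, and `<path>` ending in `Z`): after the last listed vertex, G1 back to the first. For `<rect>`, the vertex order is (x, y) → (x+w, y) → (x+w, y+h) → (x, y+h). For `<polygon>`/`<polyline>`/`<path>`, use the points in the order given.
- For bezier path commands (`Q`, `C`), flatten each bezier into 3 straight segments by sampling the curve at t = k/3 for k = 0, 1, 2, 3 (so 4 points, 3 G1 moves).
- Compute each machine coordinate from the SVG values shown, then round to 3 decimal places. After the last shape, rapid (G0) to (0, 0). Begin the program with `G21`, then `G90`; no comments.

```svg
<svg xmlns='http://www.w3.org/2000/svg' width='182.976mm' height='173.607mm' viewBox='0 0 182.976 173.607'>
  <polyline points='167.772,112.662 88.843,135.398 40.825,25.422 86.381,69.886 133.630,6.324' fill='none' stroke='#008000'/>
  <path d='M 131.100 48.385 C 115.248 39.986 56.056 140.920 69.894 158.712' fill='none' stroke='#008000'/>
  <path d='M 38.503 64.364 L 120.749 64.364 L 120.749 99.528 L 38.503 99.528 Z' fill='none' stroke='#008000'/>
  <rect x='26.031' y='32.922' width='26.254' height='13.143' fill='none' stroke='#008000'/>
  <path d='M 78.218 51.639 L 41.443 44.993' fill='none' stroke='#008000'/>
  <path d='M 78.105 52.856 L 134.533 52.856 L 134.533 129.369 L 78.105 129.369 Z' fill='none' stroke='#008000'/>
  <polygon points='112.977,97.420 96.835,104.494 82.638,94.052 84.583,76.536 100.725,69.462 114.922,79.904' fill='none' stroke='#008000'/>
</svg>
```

G21
G90
G0 X167.772 Y60.945
M3 S921
G1 X88.843 Y38.209 F1386
G1 X40.825 Y148.185 F1386
G1 X86.381 Y103.721 F1386
G1 X133.630 Y167.283 F1386
M5
G0 X131.100 Y125.222
M3 S921
G1 X105.111 Y104.305 F1386
G1 X76.089 Y53.272 F1386
G1 X69.894 Y14.895 F1386
M5
G0 X38.503 Y109.243
M3 S921
G1 X120.749 Y109.243 F1386
G1 X120.749 Y74.079 F1386
G1 X38.503 Y74.079 F1386
G1 X38.503 Y109.243 F1386
M5
G0 X26.031 Y140.685
M3 S921
G1 X52.285 Y140.685 F1386
G1 X52.285 Y127.542 F1386
G1 X26.031 Y127.542 F1386
G1 X26.031 Y140.685 F1386
M5
G0 X78.218 Y121.968
M3 S921
G1 X41.443 Y128.614 F1386
M5
G0 X78.105 Y120.751
M3 S921
G1 X134.533 Y120.751 F1386
G1 X134.533 Y44.238 F1386
G1 X78.105 Y44.238 F1386
G1 X78.105 Y120.751 F1386
M5
G0 X112.977 Y76.187
M3 S921
G1 X96.835 Y69.113 F1386
G1 X82.638 Y79.555 F1386
G1 X84.583 Y97.071 F1386
G1 X100.725 Y104.145 F1386
G1 X114.922 Y93.703 F1386
G1 X112.977 Y76.187 F1386
M5
G0 X0.000 Y0.000

Since the viewBox matches the mm dimensions, user units are millimetres directly. The only transform is the Y-flip y_m = 173.607 − y_svg.

Shape 1 is a open polyline drawn with `<polyline>`. Its stroke #008000 means cut at S921, F1386. After flipping Y the toolpath is (167.772,60.945) → (88.843,38.209) → (40.825,148.185) → (86.381,103.721) → (133.630,167.283).

Shape 2 is a cubic bezier drawn with `<path>`. Its stroke #008000 means cut at S921, F1386. After flipping Y the toolpath is (131.100,125.222) → (105.111,104.305) → (76.089,53.272) → (69.894,14.895).

Shape 3 is a rectangle drawn with `<path>`. Its stroke #008000 means cut at S921, F1386. After flipping Y the toolpath is (38.503,109.243) → (120.749,109.243) → (120.749,74.079) → (38.503,74.079) → (38.503,109.243), returning to the start.

Shape 4 is a rectangle drawn with `<rect>`. Its stroke #008000 means cut at S921, F1386. After flipping Y the toolpath is (26.031,140.685) → (52.285,140.685) → (52.285,127.542) → (26.031,127.542) → (26.031,140.685), returning to the start.

Shape 5 is a line segment drawn with `<path>`. Its stroke #008000 means cut at S921, F1386. After flipping Y the toolpath is (78.218,121.968) → (41.443,128.614).

Shape 6 is a rectangle drawn with `<path>`. Its stroke #008000 means cut at S921, F1386. After flipping Y the toolpath is (78.105,120.751) → (134.533,120.751) → (134.533,44.238) → (78.105,44.238) → (78.105,120.751), returning to the start.

Shape 7 is a regular polygon drawn with `<polygon>`. Its stroke #008000 means cut at S921, F1386. After flipping Y the toolpath is (112.977,76.187) → (96.835,69.113) → (82.638,79.555) → (84.583,97.071) → (100.725,104.145) → (114.922,93.703) → (112.977,76.187), returning to the start.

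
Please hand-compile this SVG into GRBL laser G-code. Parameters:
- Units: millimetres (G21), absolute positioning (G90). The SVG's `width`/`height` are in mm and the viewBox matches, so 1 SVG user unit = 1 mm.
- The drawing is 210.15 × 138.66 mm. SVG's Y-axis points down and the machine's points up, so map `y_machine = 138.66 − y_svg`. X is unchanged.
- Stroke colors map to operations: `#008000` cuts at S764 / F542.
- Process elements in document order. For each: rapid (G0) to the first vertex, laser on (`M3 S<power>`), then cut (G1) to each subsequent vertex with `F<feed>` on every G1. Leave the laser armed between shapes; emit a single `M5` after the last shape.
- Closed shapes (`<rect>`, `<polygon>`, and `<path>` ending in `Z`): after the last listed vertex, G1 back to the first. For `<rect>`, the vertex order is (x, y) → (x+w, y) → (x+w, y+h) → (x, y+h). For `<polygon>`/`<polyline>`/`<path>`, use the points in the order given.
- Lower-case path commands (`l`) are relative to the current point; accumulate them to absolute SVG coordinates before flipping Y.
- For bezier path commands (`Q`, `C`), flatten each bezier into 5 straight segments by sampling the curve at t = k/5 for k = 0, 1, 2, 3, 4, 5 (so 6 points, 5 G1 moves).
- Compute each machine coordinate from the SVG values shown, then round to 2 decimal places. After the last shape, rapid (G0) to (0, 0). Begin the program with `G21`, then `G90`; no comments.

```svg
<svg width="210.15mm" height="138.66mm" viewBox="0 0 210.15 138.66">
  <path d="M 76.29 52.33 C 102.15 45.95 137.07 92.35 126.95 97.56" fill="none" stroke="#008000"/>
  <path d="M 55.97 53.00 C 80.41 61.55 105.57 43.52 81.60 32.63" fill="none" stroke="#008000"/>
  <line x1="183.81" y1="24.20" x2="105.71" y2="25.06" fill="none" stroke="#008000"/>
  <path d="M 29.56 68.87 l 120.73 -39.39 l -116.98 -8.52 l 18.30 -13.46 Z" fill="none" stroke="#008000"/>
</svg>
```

G21
G90
G0 X76.29 Y86.33
M3 S764
G1 X92.46 Y84.58 F542
G1 X108.21 Y74.67 F542
G1 X120.94 Y61.11 F542
G1 X128.05 Y48.42 F542
G1 X126.95 Y41.10 F542
G0 X55.97 Y85.66
M3 S764
G1 X70.32 Y83.45 F542
G1 X82.45 Y86.00 F542
G1 X89.97 Y91.69 F542
G1 X90.49 Y98.91 F542
G1 X81.60 Y106.03 F542
G0 X183.81 Y114.46
M3 S764
G1 X105.71 Y113.60 F542
G0 X29.56 Y69.79
M3 S764
G1 X150.29 Y109.18 F542
G1 X33.31 Y117.70 F542
G1 X51.61 Y131.16 F542
G1 X29.56 Y69.79 F542
M5
G0 X0.00 Y0.00

1 u = 1 mm; y_m = 138.66 − y.

[1] `<path>` cubic bezier, #008000→cut S764 F542: (76.29,86.33) → (92.46,84.58) → (108.21,74.67) → (120.94,61.11) → (128.05,48.42) → (126.95,41.10)

[2] `<path>` cubic bezier, #008000→cut S764 F542: (55.97,85.66) → (70.32,83.45) → (82.45,86.00) → (89.97,91.69) → (90.49,98.91) → (81.60,106.03)

[3] `<line>` line segment, #008000→cut S764 F542: (183.81,114.46) → (105.71,113.60)

[4] `<path>` closed polygon, #008000→cut S764 F542: (29.56,69.79) → (150.29,109.18) → (33.31,117.70) → (51.61,131.16) → (29.56,69.79) (closed)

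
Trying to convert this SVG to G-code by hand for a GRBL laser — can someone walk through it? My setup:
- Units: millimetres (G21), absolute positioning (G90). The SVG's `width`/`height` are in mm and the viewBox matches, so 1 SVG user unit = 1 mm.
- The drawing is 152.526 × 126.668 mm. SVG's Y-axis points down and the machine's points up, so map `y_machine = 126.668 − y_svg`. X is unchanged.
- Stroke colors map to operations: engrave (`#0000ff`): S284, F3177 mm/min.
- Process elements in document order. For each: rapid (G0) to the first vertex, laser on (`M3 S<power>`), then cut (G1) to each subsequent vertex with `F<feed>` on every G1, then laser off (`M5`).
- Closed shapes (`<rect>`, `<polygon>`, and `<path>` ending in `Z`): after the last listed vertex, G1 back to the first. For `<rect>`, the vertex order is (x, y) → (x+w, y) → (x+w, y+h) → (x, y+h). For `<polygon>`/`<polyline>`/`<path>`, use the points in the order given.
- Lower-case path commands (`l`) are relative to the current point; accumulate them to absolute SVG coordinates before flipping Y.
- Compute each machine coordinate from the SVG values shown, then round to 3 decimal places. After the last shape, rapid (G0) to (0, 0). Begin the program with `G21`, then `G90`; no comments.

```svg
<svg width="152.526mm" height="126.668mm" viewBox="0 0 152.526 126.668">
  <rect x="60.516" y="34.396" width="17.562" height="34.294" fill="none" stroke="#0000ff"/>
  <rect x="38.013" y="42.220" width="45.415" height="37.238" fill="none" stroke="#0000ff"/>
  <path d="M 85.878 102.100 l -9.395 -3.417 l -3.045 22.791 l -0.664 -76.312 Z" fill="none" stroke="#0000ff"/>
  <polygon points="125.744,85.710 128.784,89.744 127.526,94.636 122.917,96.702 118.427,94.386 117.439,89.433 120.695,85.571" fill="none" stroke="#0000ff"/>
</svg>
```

1 u = 1 mm; y_m = 126.668 − y.

[1] `<rect>` rectangle, #0000ff→engrave S284 F3177: (60.516,92.272) → (78.078,92.272) → (78.078,57.978) → (60.516,57.978) → (60.516,92.272) (closed)

[2] `<rect>` rectangle, #0000ff→engrave S284 F3177: (38.013,84.448) → (83.428,84.448) → (83.428,47.210) → (38.013,47.210) → (38.013,84.448) (closed)

[3] `<path>` closed polygon, #0000ff→engrave S284 F3177: (85.878,24.568) → (76.483,27.985) → (73.438,5.194) → (72.774,81.506) → (85.878,24.568) (closed)

[4] `<polygon>` regular polygon, #0000ff→engrave S284 F3177: (125.744,40.958) → (128.784,36.924) → (127.526,32.032) → (122.917,29.966) → (118.427,32.282) → (117.439,37.235) → (120.695,41.097) → (125.744,40.958) (closed)

G21
G90
G0 X60.516 Y92.272
M3 S284
G1 X78.078 Y92.272 F3177
G1 X78.078 Y57.978 F3177
G1 X60.516 Y57.978 F3177
G1 X60.516 Y92.272 F3177
M5
G0 X38.013 Y84.448
M3 S284
G1 X83.428 Y84.448 F3177
G1 X83.428 Y47.210 F3177
G1 X38.013 Y47.210 F3177
G1 X38.013 Y84.448 F3177
M5
G0 X85.878 Y24.568
M3 S284
G1 X76.483 Y27.985 F3177
G1 X73.438 Y5.194 F3177
G1 X72.774 Y81.506 F3177
G1 X85.878 Y24.568 F3177
M5
G0 X125.744 Y40.958
M3 S284
G1 X128.784 Y36.924 F3177
G1 X127.526 Y32.032 F3177
G1 X122.917 Y29.966 F3177
G1 X118.427 Y32.282 F3177
G1 X117.439 Y37.235 F3177
G1 X120.695 Y41.097 F3177
G1 X125.744 Y40.958 F3177
M5
G0 X0.000 Y0.000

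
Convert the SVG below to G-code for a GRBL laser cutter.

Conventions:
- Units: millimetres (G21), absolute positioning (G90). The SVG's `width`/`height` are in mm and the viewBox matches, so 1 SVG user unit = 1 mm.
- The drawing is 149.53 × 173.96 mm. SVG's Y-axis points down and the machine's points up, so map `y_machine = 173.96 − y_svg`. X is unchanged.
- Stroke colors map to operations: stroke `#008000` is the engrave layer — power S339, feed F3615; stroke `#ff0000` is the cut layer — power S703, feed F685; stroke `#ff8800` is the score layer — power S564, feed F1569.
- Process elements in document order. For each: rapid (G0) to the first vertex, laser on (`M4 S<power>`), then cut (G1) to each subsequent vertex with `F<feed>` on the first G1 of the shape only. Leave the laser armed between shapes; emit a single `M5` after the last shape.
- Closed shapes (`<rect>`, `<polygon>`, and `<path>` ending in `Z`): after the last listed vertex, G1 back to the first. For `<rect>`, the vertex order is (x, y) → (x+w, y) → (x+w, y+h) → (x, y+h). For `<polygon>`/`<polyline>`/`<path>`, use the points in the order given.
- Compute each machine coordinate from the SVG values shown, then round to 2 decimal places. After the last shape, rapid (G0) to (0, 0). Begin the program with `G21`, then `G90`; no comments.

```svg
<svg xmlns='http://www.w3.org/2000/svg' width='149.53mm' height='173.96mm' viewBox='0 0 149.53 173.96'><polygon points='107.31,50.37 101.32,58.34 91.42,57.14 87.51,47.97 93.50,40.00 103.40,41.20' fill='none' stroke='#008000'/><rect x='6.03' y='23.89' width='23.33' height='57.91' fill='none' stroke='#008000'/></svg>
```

Since the viewBox matches the mm dimensions, user units are millimetres directly. The only transform is the Y-flip y_m = 173.96 − y_svg.

Shape 1 is a regular polygon drawn with `<polygon>`. Its stroke #008000 means engrave at S339, F3615. After flipping Y the toolpath is (107.31,123.59) → (101.32,115.62) → (91.42,116.82) → (87.51,125.99) → (93.50,133.96) → (103.40,132.76) → (107.31,123.59), returning to the start.

Shape 2 is a rectangle drawn with `<rect>`. Its stroke #008000 means engrave at S339, F3615. After flipping Y the toolpath is (6.03,150.07) → (29.36,150.07) → (29.36,92.16) → (6.03,92.16) → (6.03,150.07), returning to the start.

G21
G90
G0 X107.31 Y123.59
M4 S339
G1 X101.32 Y115.62 F3615
G1 X91.42 Y116.82
G1 X87.51 Y125.99
G1 X93.50 Y133.96
G1 X103.40 Y132.76
G1 X107.31 Y123.59
G0 X6.03 Y150.07
M4 S339
G1 X29.36 Y150.07 F3615
G1 X29.36 Y92.16
G1 X6.03 Y92.16
G1 X6.03 Y150.07
M5
G0 X0.00 Y0.00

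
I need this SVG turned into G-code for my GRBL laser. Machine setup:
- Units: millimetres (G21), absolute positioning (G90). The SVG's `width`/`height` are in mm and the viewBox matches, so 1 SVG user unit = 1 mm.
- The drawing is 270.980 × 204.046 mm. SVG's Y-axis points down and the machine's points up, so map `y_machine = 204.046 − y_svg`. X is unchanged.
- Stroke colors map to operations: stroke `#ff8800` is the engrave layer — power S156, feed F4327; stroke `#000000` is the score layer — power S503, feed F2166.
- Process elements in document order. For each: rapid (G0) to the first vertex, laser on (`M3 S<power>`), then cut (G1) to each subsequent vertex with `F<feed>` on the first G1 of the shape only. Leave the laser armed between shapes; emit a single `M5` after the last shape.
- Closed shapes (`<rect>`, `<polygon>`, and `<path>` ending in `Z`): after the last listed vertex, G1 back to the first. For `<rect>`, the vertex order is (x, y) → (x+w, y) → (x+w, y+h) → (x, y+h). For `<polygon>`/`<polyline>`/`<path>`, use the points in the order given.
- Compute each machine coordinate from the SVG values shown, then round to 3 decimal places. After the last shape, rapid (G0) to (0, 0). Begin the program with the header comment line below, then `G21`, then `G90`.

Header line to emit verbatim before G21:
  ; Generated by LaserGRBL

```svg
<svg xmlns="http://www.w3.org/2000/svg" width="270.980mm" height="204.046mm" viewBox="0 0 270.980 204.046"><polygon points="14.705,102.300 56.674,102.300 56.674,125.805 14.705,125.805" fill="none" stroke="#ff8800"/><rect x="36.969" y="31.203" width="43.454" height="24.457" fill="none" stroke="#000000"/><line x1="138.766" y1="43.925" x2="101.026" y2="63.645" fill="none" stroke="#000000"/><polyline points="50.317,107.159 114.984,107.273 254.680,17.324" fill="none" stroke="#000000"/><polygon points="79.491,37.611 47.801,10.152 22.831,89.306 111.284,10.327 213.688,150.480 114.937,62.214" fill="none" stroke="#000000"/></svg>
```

; Generated by LaserGRBL
G21
G90
G0 X14.705 Y101.746
M3 S156
G1 X56.674 Y101.746 F4327
G1 X56.674 Y78.241
G1 X14.705 Y78.241
G1 X14.705 Y101.746
G0 X36.969 Y172.843
M3 S503
G1 X80.423 Y172.843 F2166
G1 X80.423 Y148.386
G1 X36.969 Y148.386
G1 X36.969 Y172.843
G0 X138.766 Y160.121
M3 S503
G1 X101.026 Y140.401 F2166
G0 X50.317 Y96.887
M3 S503
G1 X114.984 Y96.773 F2166
G1 X254.680 Y186.722
G0 X79.491 Y166.435
M3 S503
G1 X47.801 Y193.894 F2166
G1 X22.831 Y114.740
G1 X111.284 Y193.719
G1 X213.688 Y53.566
G1 X114.937 Y141.832
G1 X79.491 Y166.435
M5
G0 X0.000 Y0.000

viewBox `0 0 270.980 204.046` with mm width/height → 1 unit = 1 mm. Flip: y_m = 204.046 − y_svg.

**Shape 1** — `<polygon>` rectangle, stroke `#ff8800` → engrave (S156, F4327). Machine vertices: (14.705,101.746) → (56.674,101.746) → (56.674,78.241) → (14.705,78.241) → (14.705,101.746). Closed: final G1 returns to the first vertex.

**Shape 2** — `<rect>` rectangle, stroke `#000000` → score (S503, F2166). Machine vertices: (36.969,172.843) → (80.423,172.843) → (80.423,148.386) → (36.969,148.386) → (36.969,172.843). Closed: final G1 returns to the first vertex.

**Shape 3** — `<line>` line segment, stroke `#000000` → score (S503, F2166). Machine vertices: (138.766,160.121) → (101.026,140.401). Open path.

**Shape 4** — `<polyline>` open polyline, stroke `#000000` → score (S503, F2166). Machine vertices: (50.317,96.887) → (114.984,96.773) → (254.680,186.722). Open path.

**Shape 5** — `<polygon>` closed polygon, stroke `#000000` → score (S503, F2166). Machine vertices: (79.491,166.435) → (47.801,193.894) → (22.831,114.740) → (111.284,193.719) → (213.688,53.566) → (114.937,141.832) → (79.491,166.435). Closed: final G1 returns to the first vertex.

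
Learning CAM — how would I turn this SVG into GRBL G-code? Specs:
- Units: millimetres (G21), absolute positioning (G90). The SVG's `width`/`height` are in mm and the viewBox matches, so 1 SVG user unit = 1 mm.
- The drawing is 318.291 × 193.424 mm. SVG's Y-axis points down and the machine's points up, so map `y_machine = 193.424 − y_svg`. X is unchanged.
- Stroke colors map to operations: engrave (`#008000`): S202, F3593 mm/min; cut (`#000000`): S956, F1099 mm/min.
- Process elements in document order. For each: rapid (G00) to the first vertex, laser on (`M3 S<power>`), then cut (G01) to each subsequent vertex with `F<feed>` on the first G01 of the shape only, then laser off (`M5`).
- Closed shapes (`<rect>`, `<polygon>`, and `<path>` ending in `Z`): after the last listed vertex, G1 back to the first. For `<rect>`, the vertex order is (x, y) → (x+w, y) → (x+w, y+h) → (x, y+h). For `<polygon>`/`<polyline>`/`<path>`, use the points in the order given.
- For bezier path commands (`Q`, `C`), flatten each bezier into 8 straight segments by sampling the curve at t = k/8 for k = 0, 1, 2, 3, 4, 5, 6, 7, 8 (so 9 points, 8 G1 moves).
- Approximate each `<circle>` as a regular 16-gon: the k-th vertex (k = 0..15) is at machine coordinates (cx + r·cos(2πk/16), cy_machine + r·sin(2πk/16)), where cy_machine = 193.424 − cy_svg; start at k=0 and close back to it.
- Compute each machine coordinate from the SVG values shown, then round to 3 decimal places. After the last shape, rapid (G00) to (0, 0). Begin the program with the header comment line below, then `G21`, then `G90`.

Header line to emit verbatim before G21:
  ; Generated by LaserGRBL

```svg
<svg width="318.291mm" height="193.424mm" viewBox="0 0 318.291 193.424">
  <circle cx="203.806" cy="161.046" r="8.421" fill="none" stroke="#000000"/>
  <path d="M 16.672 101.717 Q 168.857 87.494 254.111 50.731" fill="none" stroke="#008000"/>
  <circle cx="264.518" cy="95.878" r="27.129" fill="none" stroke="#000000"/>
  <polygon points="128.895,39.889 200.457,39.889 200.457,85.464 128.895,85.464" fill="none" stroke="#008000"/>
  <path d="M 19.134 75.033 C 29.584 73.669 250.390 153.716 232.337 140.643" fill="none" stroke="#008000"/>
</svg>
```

1 u = 1 mm; y_m = 193.424 − y.

[1] `<circle>` circle, #000000→cut S956 F1099: (212.227,32.378) → (211.586,35.601) → (209.761,38.333) → (207.029,40.158) → (203.806,40.799) → (200.583,40.158) → (197.851,38.333) → (196.026,35.601) → (195.385,32.378) → (196.026,29.155) → (197.851,26.423) → (200.583,24.598) → (203.806,23.957) → (207.029,24.598) → (209.761,26.423) → (211.586,29.155) → (212.227,32.378) (closed)

[2] `<path>` quadratic bezier, #008000→engrave S202 F3593: (16.672,91.707) → (53.672,95.615) → (88.581,100.227) → (121.399,105.544) → (152.124,111.565) → (180.758,118.290) → (207.301,125.720) → (231.752,133.854) → (254.111,142.693)

[3] `<circle>` circle, #000000→cut S956 F1099: (291.647,97.546) → (289.582,107.928) → (283.701,116.729) → (274.900,122.610) → (264.518,124.675) → (254.136,122.610) → (245.335,116.729) → (239.454,107.928) → (237.389,97.546) → (239.454,87.164) → (245.335,78.363) → (254.136,72.482) → (264.518,70.417) → (274.900,72.482) → (283.701,78.363) → (289.582,87.164) → (291.647,97.546) (closed)

[4] `<polygon>` rectangle, #008000→engrave S202 F3593: (128.895,153.535) → (200.457,153.535) → (200.457,107.960) → (128.895,107.960) → (128.895,153.535) (closed)

[5] `<path>` cubic bezier, #008000→engrave S202 F3593: (19.134,118.391) → (32.036,115.427) → (59.394,106.876) → (95.945,94.784) → (136.424,81.195) → (175.567,68.155) → (208.110,57.709) → (228.788,51.903) → (232.337,52.781)

; Generated by LaserGRBL
G21
G90
G00 X212.227 Y32.378
M3 S956
G01 X211.586 Y35.601 F1099
G01 X209.761 Y38.333
G01 X207.029 Y40.158
G01 X203.806 Y40.799
G01 X200.583 Y40.158
G01 X197.851 Y38.333
G01 X196.026 Y35.601
G01 X195.385 Y32.378
G01 X196.026 Y29.155
G01 X197.851 Y26.423
G01 X200.583 Y24.598
G01 X203.806 Y23.957
G01 X207.029 Y24.598
G01 X209.761 Y26.423
G01 X211.586 Y29.155
G01 X212.227 Y32.378
M5
G00 X16.672 Y91.707
M3 S202
G01 X53.672 Y95.615 F3593
G01 X88.581 Y100.227
G01 X121.399 Y105.544
G01 X152.124 Y111.565
G01 X180.758 Y118.290
G01 X207.301 Y125.720
G01 X231.752 Y133.854
G01 X254.111 Y142.693
M5
G00 X291.647 Y97.546
M3 S956
G01 X289.582 Y107.928 F1099
G01 X283.701 Y116.729
G01 X274.900 Y122.610
G01 X264.518 Y124.675
G01 X254.136 Y122.610
G01 X245.335 Y116.729
G01 X239.454 Y107.928
G01 X237.389 Y97.546
G01 X239.454 Y87.164
G01 X245.335 Y78.363
G01 X254.136 Y72.482
G01 X264.518 Y70.417
G01 X274.900 Y72.482
G01 X283.701 Y78.363
G01 X289.582 Y87.164
G01 X291.647 Y97.546
M5
G00 X128.895 Y153.535
M3 S202
G01 X200.457 Y153.535 F3593
G01 X200.457 Y107.960
G01 X128.895 Y107.960
G01 X128.895 Y153.535
M5
G00 X19.134 Y118.391
M3 S202
G01 X32.036 Y115.427 F3593
G01 X59.394 Y106.876
G01 X95.945 Y94.784
G01 X136.424 Y81.195
G01 X175.567 Y68.155
G01 X208.110 Y57.709
G01 X228.788 Y51.903
G01 X232.337 Y52.781
M5
G00 X0.000 Y0.000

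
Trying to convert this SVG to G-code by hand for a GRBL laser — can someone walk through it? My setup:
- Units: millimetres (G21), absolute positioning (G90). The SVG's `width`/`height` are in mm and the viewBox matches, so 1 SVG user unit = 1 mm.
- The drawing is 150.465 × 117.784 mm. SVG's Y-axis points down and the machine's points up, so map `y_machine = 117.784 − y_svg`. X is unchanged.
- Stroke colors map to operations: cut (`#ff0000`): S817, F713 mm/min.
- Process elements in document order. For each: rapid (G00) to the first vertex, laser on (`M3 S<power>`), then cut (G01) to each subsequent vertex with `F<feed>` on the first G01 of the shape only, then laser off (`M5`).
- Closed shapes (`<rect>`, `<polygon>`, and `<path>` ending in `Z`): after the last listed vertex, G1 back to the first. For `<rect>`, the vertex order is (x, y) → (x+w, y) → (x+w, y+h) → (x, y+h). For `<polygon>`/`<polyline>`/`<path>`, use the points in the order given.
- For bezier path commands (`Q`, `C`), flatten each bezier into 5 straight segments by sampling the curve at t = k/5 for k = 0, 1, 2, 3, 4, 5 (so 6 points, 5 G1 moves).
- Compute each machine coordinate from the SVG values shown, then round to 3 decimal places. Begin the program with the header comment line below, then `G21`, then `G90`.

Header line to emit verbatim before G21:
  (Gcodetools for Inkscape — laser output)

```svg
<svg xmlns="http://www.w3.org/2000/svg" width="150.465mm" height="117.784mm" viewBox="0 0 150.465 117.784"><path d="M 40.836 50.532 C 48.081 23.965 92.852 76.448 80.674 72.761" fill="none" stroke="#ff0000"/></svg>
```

(Gcodetools for Inkscape — laser output)
G21
G90
G00 X40.836 Y67.252
M3 S817
G01 X48.930 Y74.788 F713
G01 X61.496 Y69.842
G01 X73.998 Y58.906
G01 X81.903 Y48.469
G01 X80.674 Y45.023
M5

viewBox `0 0 150.465 117.784` with mm width/height → 1 unit = 1 mm. Flip: y_m = 117.784 − y_svg.

**Shape 1** — `<path>` cubic bezier, stroke `#ff0000` → cut (S817, F713). Control points (SVG): P0=(40.836,50.532), P1=(48.081,23.965), P2=(92.852,76.448), P3=(80.674,72.761); sampled at t=k/5. Machine vertices: (40.836,67.252) → (48.930,74.788) → (61.496,69.842) → (73.998,58.906) → (81.903,48.469) → (80.674,45.023). Open path.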